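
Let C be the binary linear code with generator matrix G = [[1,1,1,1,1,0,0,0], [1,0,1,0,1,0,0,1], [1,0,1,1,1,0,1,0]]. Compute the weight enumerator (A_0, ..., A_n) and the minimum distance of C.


Weight distribution: A_0 = 1, A_2 = 1, A_3 = 2, A_4 = 1, A_5 = 2, A_6 = 1. Minimum distance d = 2.

Enumerate all 2^3 = 8 messages m ∈ F_2^3.
For each, compute codeword c = mG in F_2^8, then tally its weight.
  m = 000 → c = 00000000, weight = 0.
  m = 100 → c = 11111000, weight = 5.
  m = 010 → c = 10101001, weight = 4.
  m = 110 → c = 01010001, weight = 3.
  m = 001 → c = 10111010, weight = 5.
  m = 101 → c = 01000010, weight = 2.
  m = 011 → c = 00010011, weight = 3.
  m = 111 → c = 11101011, weight = 6.
Tally weights:
  weight 0: 1 codewords.
  weight 2: 1 codewords.
  weight 3: 2 codewords.
  weight 4: 1 codewords.
  weight 5: 2 codewords.
  weight 6: 1 codewords.
Minimum distance d = smallest w > 0 with A_w > 0 = 2.
Sanity: Σ A_w = 8 = 2^3 = 8 ✓.


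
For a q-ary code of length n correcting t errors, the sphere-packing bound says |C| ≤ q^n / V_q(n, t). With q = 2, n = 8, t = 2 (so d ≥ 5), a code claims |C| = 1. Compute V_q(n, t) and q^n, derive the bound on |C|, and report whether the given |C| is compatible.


V_q(n, t) = 37, q^n = 256, Hamming bound = 6, |C| = 1 ≤ bound (satisfied).

Step 1: Compute V_q(n, t) = Σ_{j=0}^2 C(n, j) (q−1)^j.
  j = 0: C(8,0)·(1)^0 = 1·1 = 1.
  j = 1: C(8,1)·(1)^1 = 8·1 = 8.
  j = 2: C(8,2)·(1)^2 = 28·1 = 28.
  V_q(n, t) = 1 + 8 + 28 = 37.
Step 2: q^n = 2^8 = 256.
Step 3: Hamming bound ⌊q^n / V_q(n,t)⌋ = ⌊256/37⌋ = 6.
Step 4: Compare |C| = 1 to 6: satisfied.
The claimed |C| lies below the Hamming bound.


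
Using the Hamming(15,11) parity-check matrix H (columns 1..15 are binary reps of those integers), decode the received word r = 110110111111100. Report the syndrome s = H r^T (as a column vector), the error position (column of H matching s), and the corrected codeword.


s = (0, 1, 0, 0)^T, error position = 4, corrected codeword c = 110010111111100

Compute s = H r^T mod 2 one row at a time:
  s_1 = 1 + 1 + 1 + 1 + 1 + 1 + 0 + 0 = 6 ≡ 0 (mod 2).
  s_2 = 1 + 1 + 0 + 1 + 1 + 1 + 0 + 0 = 5 ≡ 1 (mod 2).
  s_3 = 1 + 0 + 0 + 1 + 1 + 1 + 0 + 0 = 4 ≡ 0 (mod 2).
  s_4 = 1 + 0 + 1 + 1 + 1 + 1 + 1 + 0 = 6 ≡ 0 (mod 2).
s = (0, 1, 0, 0)^T — this equals column 4 of H (binary 0100), so error is at position 4.
Correct: flip bit 4 of r = 110110111111100 to get c = 110010111111100.


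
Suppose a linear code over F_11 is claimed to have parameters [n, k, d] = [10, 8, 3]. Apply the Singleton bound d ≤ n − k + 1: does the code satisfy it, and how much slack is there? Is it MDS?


Singleton RHS = n − k + 1 = 3, slack = 0, bound satisfied, MDS.

Singleton bound: d ≤ n − k + 1.
Here n = 10, k = 8, so n − k + 1 = 3.
Given d = 3, check d ≤ 3: YES.
Slack = (n − k + 1) − d = 0.
The code is MDS (slack = 0).
Description: the claimed parameters are [10, 8, 3]_11; such a code would be MDS (meets Singleton bound).


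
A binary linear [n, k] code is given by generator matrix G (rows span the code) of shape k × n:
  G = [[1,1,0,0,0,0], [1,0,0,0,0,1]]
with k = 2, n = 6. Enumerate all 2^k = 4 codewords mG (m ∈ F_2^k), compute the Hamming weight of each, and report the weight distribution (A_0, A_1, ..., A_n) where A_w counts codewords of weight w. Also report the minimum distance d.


Weight distribution: A_0 = 1, A_2 = 3. Minimum distance d = 2.

Enumerate all 2^2 = 4 messages m ∈ F_2^2.
For each, compute codeword c = mG in F_2^6, then tally its weight.
  m = 00 → c = 000000, weight = 0.
  m = 10 → c = 110000, weight = 2.
  m = 01 → c = 100001, weight = 2.
  m = 11 → c = 010001, weight = 2.
Tally weights:
  weight 0: 1 codewords.
  weight 2: 3 codewords.
Minimum distance d = smallest w > 0 with A_w > 0 = 2.
Sanity: Σ A_w = 4 = 2^2 = 4 ✓.


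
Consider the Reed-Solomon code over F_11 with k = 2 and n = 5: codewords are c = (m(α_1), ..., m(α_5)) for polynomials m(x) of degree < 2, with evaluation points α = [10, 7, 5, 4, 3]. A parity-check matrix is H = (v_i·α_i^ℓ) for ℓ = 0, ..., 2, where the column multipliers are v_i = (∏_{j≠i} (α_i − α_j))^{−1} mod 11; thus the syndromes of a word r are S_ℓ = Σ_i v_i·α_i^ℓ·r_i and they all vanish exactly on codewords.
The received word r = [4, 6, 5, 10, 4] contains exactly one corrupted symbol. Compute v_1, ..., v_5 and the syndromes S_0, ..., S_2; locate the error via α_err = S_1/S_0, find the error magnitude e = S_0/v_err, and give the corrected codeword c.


S = (8, 3, 8), error at position 1, error magnitude e = 2, c = [2, 6, 5, 10, 4].

Step 1: column multipliers v_i = (∏_{j≠i}(α_i − α_j))^{−1} mod 11.
  i = 1 (α = 10): (10−7)(10−5)(10−4)(10−3) = 3·5·6·7 = 630 ≡ 3, so v_1 = 3^{−1} = 4 (mod 11).
  i = 2 (α = 7): (7−10)(7−5)(7−4)(7−3) = (−3)·2·3·4 = −72 ≡ 5, so v_2 = 5^{−1} = 9 (mod 11).
  i = 3 (α = 5): (5−10)(5−7)(5−4)(5−3) = (−5)·(−2)·1·2 = 20 ≡ 9, so v_3 = 9^{−1} = 5 (mod 11).
  i = 4 (α = 4): (4−10)(4−7)(4−5)(4−3) = (−6)·(−3)·(−1)·1 = −18 ≡ 4, so v_4 = 4^{−1} = 3 (mod 11).
  i = 5 (α = 3): (3−10)(3−7)(3−5)(3−4) = (−7)·(−4)·(−2)·(−1) = 56 ≡ 1, so v_5 = 1^{−1} = 1 (mod 11).
  v = [4, 9, 5, 3, 1].
Step 2: syndromes of r = [4, 6, 5, 10, 4] (all sums mod 11).
  S_0 = Σ v_i r_i = 4·4 + 9·6 + 5·5 + 3·10 + 1·4 = 129 ≡ 8.
  S_1 = Σ v_i α_i r_i = 4·10·4 + 9·7·6 + 5·5·5 + 3·4·10 + 1·3·4 = 795 ≡ 3.
  α_i^2 mod 11 = [1, 5, 3, 5, 9].
  S_2 = Σ v_i α_i^2 r_i = 4·1·4 + 9·5·6 + 5·3·5 + 3·5·10 + 1·9·4 = 547 ≡ 8.
  S = (8, 3, 8) ≠ 0, so r is not a codeword (an error is present).
Step 3: locate the error. For a single error e at position i, S_ℓ = v_i·e·α_i^ℓ, so α_err = S_1/S_0.
  S_0^{−1} = 8^{−1} = 7 (mod 11), so α_err = 3·7 = 21 ≡ 10 = α_1. Error position i = 1.
  Consistency check: S_2/S_1 = 8·4 = 32 ≡ 10 = α_err ✓ (single-error assumption holds).
Step 4: error magnitude e = S_0/v_1 = S_0·∏_{j≠1}(α_1 − α_j) = 8·3 = 24 ≡ 2 (mod 11).
Step 5: correct position 1: c_1 = r_1 − e = 4 − 2 ≡ 2 (mod 11). Hence c = [2, 6, 5, 10, 4].
  Check: interpolating c through the α_i gives m(x) = 8 + 6·x (degree < 2) with m(α_i) = c_i for every i, so c is indeed a codeword.


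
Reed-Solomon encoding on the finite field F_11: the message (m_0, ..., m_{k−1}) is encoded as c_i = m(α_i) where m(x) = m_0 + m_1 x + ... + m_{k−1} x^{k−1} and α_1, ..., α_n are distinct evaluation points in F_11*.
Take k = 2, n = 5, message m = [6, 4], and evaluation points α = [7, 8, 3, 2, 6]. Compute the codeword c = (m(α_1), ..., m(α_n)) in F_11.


c = [1, 5, 7, 3, 8]

Message polynomial: m(x) = 6 + 4·x (mod 11).
For each evaluation point α_i, compute m(α_i) mod 11:
  α_1 = 7: Horner steps 4 → 1, so m(7) = 1.
  α_2 = 8: Horner steps 4 → 5, so m(8) = 5.
  α_3 = 3: Horner steps 4 → 7, so m(3) = 7.
  α_4 = 2: Horner steps 4 → 3, so m(2) = 3.
  α_5 = 6: Horner steps 4 → 8, so m(6) = 8.
Codeword c = [1, 5, 7, 3, 8] ∈ F_11^5.


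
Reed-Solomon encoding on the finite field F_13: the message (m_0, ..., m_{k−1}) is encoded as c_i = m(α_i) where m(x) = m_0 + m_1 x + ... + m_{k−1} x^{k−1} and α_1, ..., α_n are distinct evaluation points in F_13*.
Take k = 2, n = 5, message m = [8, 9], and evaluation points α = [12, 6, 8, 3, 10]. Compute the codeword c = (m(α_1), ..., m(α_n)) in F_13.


c = [12, 10, 2, 9, 7]

Message polynomial: m(x) = 8 + 9·x (mod 13).
For each evaluation point α_i, compute m(α_i) mod 13:
  α_1 = 12: Horner steps 9 → 12, so m(12) = 12.
  α_2 = 6: Horner steps 9 → 10, so m(6) = 10.
  α_3 = 8: Horner steps 9 → 2, so m(8) = 2.
  α_4 = 3: Horner steps 9 → 9, so m(3) = 9.
  α_5 = 10: Horner steps 9 → 7, so m(10) = 7.
Codeword c = [12, 10, 2, 9, 7] ∈ F_13^5.


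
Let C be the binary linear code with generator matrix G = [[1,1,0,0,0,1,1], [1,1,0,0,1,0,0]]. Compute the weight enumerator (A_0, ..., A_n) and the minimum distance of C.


Weight distribution: A_0 = 1, A_3 = 2, A_4 = 1. Minimum distance d = 3.

Enumerate all 2^2 = 4 messages m ∈ F_2^2.
For each, compute codeword c = mG in F_2^7, then tally its weight.
  m = 00 → c = 0000000, weight = 0.
  m = 10 → c = 1100011, weight = 4.
  m = 01 → c = 1100100, weight = 3.
  m = 11 → c = 0000111, weight = 3.
Tally weights:
  weight 0: 1 codewords.
  weight 3: 2 codewords.
  weight 4: 1 codewords.
Minimum distance d = smallest w > 0 with A_w > 0 = 3.
Sanity: Σ A_w = 4 = 2^2 = 4 ✓.


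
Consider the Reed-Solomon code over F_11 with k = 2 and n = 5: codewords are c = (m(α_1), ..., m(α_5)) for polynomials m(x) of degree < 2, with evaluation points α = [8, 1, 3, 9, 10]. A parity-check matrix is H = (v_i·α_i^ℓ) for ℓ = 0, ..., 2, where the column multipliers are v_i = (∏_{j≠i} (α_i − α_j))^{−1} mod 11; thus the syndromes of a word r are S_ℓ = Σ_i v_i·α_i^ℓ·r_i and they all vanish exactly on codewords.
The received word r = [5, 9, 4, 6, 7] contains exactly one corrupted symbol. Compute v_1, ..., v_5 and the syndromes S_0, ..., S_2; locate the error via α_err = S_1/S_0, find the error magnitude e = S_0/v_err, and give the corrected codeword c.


S = (9, 5, 4), error at position 3, error magnitude e = 4, c = [5, 9, 0, 6, 7].

Step 1: column multipliers v_i = (∏_{j≠i}(α_i − α_j))^{−1} mod 11.
  i = 1 (α = 8): (8−1)(8−3)(8−9)(8−10) = 7·5·(−1)·(−2) = 70 ≡ 4, so v_1 = 4^{−1} = 3 (mod 11).
  i = 2 (α = 1): (1−8)(1−3)(1−9)(1−10) = (−7)·(−2)·(−8)·(−9) = 1008 ≡ 7, so v_2 = 7^{−1} = 8 (mod 11).
  i = 3 (α = 3): (3−8)(3−1)(3−9)(3−10) = (−5)·2·(−6)·(−7) = −420 ≡ 9, so v_3 = 9^{−1} = 5 (mod 11).
  i = 4 (α = 9): (9−8)(9−1)(9−3)(9−10) = 1·8·6·(−1) = −48 ≡ 7, so v_4 = 7^{−1} = 8 (mod 11).
  i = 5 (α = 10): (10−8)(10−1)(10−3)(10−9) = 2·9·7·1 = 126 ≡ 5, so v_5 = 5^{−1} = 9 (mod 11).
  v = [3, 8, 5, 8, 9].
Step 2: syndromes of r = [5, 9, 4, 6, 7] (all sums mod 11).
  S_0 = Σ v_i r_i = 3·5 + 8·9 + 5·4 + 8·6 + 9·7 = 218 ≡ 9.
  S_1 = Σ v_i α_i r_i = 3·8·5 + 8·1·9 + 5·3·4 + 8·9·6 + 9·10·7 = 1314 ≡ 5.
  α_i^2 mod 11 = [9, 1, 9, 4, 1].
  S_2 = Σ v_i α_i^2 r_i = 3·9·5 + 8·1·9 + 5·9·4 + 8·4·6 + 9·1·7 = 642 ≡ 4.
  S = (9, 5, 4) ≠ 0, so r is not a codeword (an error is present).
Step 3: locate the error. For a single error e at position i, S_ℓ = v_i·e·α_i^ℓ, so α_err = S_1/S_0.
  S_0^{−1} = 9^{−1} = 5 (mod 11), so α_err = 5·5 = 25 ≡ 3 = α_3. Error position i = 3.
  Consistency check: S_2/S_1 = 4·9 = 36 ≡ 3 = α_err ✓ (single-error assumption holds).
Step 4: error magnitude e = S_0/v_3 = S_0·∏_{j≠3}(α_3 − α_j) = 9·9 = 81 ≡ 4 (mod 11).
Step 5: correct position 3: c_3 = r_3 − e = 4 − 4 ≡ 0 (mod 11). Hence c = [5, 9, 0, 6, 7].
  Check: interpolating c through the α_i gives m(x) = 8 + 1·x (degree < 2) with m(α_i) = c_i for every i, so c is indeed a codeword.


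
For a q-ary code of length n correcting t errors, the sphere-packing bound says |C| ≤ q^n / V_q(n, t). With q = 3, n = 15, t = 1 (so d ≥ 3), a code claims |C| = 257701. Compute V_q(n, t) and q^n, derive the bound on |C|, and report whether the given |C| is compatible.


V_q(n, t) = 31, q^n = 14348907, Hamming bound = 462867, |C| = 257701 ≤ bound (satisfied).

Step 1: Compute V_q(n, t) = Σ_{j=0}^1 C(n, j) (q−1)^j.
  j = 0: C(15,0)·(2)^0 = 1·1 = 1.
  j = 1: C(15,1)·(2)^1 = 15·2 = 30.
  V_q(n, t) = 1 + 30 = 31.
Step 2: q^n = 3^15 = 14348907.
Step 3: Hamming bound ⌊q^n / V_q(n,t)⌋ = ⌊14348907/31⌋ = 462867.
Step 4: Compare |C| = 257701 to 462867: satisfied.
The claimed |C| lies below the Hamming bound.


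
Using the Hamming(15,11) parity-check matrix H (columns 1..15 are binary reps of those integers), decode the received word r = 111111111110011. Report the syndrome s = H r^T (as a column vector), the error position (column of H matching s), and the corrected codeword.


s = (0, 0, 0, 1)^T, error position = 1, corrected codeword c = 011111111110011

Compute s = H r^T mod 2 one row at a time:
  s_1 = 1 + 1 + 1 + 1 + 0 + 0 + 1 + 1 = 6 ≡ 0 (mod 2).
  s_2 = 1 + 1 + 1 + 1 + 0 + 0 + 1 + 1 = 6 ≡ 0 (mod 2).
  s_3 = 1 + 1 + 1 + 1 + 1 + 1 + 1 + 1 = 8 ≡ 0 (mod 2).
  s_4 = 1 + 1 + 1 + 1 + 1 + 1 + 0 + 1 = 7 ≡ 1 (mod 2).
s = (0, 0, 0, 1)^T — this equals column 1 of H (binary 0001), so error is at position 1.
Correct: flip bit 1 of r = 111111111110011 to get c = 011111111110011.


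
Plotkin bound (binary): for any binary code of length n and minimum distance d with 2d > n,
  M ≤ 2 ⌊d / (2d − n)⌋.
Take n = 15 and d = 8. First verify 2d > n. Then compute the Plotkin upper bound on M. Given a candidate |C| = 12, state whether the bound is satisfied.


Plotkin bound M ≤ 16; given |C| = 12 ≤ bound (satisfied).

Check applicability: 2d = 16, n = 15.
2d − n = 1 > 0, so Plotkin applies.
Compute d/(2d−n) = 8/1 ≈ 8.0000.
⌊d/(2d−n)⌋ = 8.
Plotkin bound: M ≤ 2·8 = 16.
Given |C| = 12, check: satisfied.
This |C| is below the Plotkin bound.


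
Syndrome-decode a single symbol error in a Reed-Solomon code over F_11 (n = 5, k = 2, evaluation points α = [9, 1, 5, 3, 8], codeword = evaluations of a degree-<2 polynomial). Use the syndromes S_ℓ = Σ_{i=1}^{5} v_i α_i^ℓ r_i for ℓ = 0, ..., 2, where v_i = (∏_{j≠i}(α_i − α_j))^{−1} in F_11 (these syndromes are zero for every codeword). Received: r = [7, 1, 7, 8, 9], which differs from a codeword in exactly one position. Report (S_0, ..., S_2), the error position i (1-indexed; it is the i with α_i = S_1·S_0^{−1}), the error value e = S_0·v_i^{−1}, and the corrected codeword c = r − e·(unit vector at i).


S = (10, 6, 8), error at position 3, error magnitude e = 3, c = [7, 1, 4, 8, 9].

Step 1: column multipliers v_i = (∏_{j≠i}(α_i − α_j))^{−1} mod 11.
  i = 1 (α = 9): (9−1)(9−5)(9−3)(9−8) = 8·4·6·1 = 192 ≡ 5, so v_1 = 5^{−1} = 9 (mod 11).
  i = 2 (α = 1): (1−9)(1−5)(1−3)(1−8) = (−8)·(−4)·(−2)·(−7) = 448 ≡ 8, so v_2 = 8^{−1} = 7 (mod 11).
  i = 3 (α = 5): (5−9)(5−1)(5−3)(5−8) = (−4)·4·2·(−3) = 96 ≡ 8, so v_3 = 8^{−1} = 7 (mod 11).
  i = 4 (α = 3): (3−9)(3−1)(3−5)(3−8) = (−6)·2·(−2)·(−5) = −120 ≡ 1, so v_4 = 1^{−1} = 1 (mod 11).
  i = 5 (α = 8): (8−9)(8−1)(8−5)(8−3) = (−1)·7·3·5 = −105 ≡ 5, so v_5 = 5^{−1} = 9 (mod 11).
  v = [9, 7, 7, 1, 9].
Step 2: syndromes of r = [7, 1, 7, 8, 9] (all sums mod 11).
  S_0 = Σ v_i r_i = 9·7 + 7·1 + 7·7 + 1·8 + 9·9 = 208 ≡ 10.
  S_1 = Σ v_i α_i r_i = 9·9·7 + 7·1·1 + 7·5·7 + 1·3·8 + 9·8·9 = 1491 ≡ 6.
  α_i^2 mod 11 = [4, 1, 3, 9, 9].
  S_2 = Σ v_i α_i^2 r_i = 9·4·7 + 7·1·1 + 7·3·7 + 1·9·8 + 9·9·9 = 1207 ≡ 8.
  S = (10, 6, 8) ≠ 0, so r is not a codeword (an error is present).
Step 3: locate the error. For a single error e at position i, S_ℓ = v_i·e·α_i^ℓ, so α_err = S_1/S_0.
  S_0^{−1} = 10^{−1} = 10 (mod 11), so α_err = 6·10 = 60 ≡ 5 = α_3. Error position i = 3.
  Consistency check: S_2/S_1 = 8·2 = 16 ≡ 5 = α_err ✓ (single-error assumption holds).
Step 4: error magnitude e = S_0/v_3 = S_0·∏_{j≠3}(α_3 − α_j) = 10·8 = 80 ≡ 3 (mod 11).
Step 5: correct position 3: c_3 = r_3 − e = 7 − 3 ≡ 4 (mod 11). Hence c = [7, 1, 4, 8, 9].
  Check: interpolating c through the α_i gives m(x) = 3 + 9·x (degree < 2) with m(α_i) = c_i for every i, so c is indeed a codeword.


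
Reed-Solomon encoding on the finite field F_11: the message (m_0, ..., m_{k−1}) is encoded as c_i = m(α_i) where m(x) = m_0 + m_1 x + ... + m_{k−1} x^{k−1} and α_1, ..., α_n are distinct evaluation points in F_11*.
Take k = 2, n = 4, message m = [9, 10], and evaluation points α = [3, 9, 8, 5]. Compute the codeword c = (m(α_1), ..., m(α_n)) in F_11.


c = [6, 0, 1, 4]

Message polynomial: m(x) = 9 + 10·x (mod 11).
For each evaluation point α_i, compute m(α_i) mod 11:
  α_1 = 3: Horner steps 10 → 6, so m(3) = 6.
  α_2 = 9: Horner steps 10 → 0, so m(9) = 0.
  α_3 = 8: Horner steps 10 → 1, so m(8) = 1.
  α_4 = 5: Horner steps 10 → 4, so m(5) = 4.
Codeword c = [6, 0, 1, 4] ∈ F_11^4.


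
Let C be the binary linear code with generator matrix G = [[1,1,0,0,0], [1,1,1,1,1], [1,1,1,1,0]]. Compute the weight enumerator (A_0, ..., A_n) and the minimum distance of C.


Weight distribution: A_0 = 1, A_1 = 1, A_2 = 2, A_3 = 2, A_4 = 1, A_5 = 1. Minimum distance d = 1.

Enumerate all 2^3 = 8 messages m ∈ F_2^3.
For each, compute codeword c = mG in F_2^5, then tally its weight.
  m = 000 → c = 00000, weight = 0.
  m = 100 → c = 11000, weight = 2.
  m = 010 → c = 11111, weight = 5.
  m = 110 → c = 00111, weight = 3.
  m = 001 → c = 11110, weight = 4.
  m = 101 → c = 00110, weight = 2.
  m = 011 → c = 00001, weight = 1.
  m = 111 → c = 11001, weight = 3.
Tally weights:
  weight 0: 1 codewords.
  weight 1: 1 codewords.
  weight 2: 2 codewords.
  weight 3: 2 codewords.
  weight 4: 1 codewords.
  weight 5: 1 codewords.
Minimum distance d = smallest w > 0 with A_w > 0 = 1.
Sanity: Σ A_w = 8 = 2^3 = 8 ✓.


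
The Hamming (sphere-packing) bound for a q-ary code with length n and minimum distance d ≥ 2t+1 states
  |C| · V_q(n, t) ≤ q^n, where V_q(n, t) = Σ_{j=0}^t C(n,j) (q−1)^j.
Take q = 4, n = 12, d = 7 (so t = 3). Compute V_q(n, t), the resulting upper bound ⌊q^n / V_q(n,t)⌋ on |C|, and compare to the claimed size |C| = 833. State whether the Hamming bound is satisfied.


V_q(n, t) = 6571, q^n = 16777216, Hamming bound = 2553, |C| = 833 ≤ bound (satisfied).

Step 1: Compute V_q(n, t) = Σ_{j=0}^3 C(n, j) (q−1)^j.
  j = 0: C(12,0)·(3)^0 = 1·1 = 1.
  j = 1: C(12,1)·(3)^1 = 12·3 = 36.
  j = 2: C(12,2)·(3)^2 = 66·9 = 594.
  j = 3: C(12,3)·(3)^3 = 220·27 = 5940.
  V_q(n, t) = 1 + 36 + 594 + 5940 = 6571.
Step 2: q^n = 4^12 = 16777216.
Step 3: Hamming bound ⌊q^n / V_q(n,t)⌋ = ⌊16777216/6571⌋ = 2553.
Step 4: Compare |C| = 833 to 2553: satisfied.
The claimed |C| lies below the Hamming bound.


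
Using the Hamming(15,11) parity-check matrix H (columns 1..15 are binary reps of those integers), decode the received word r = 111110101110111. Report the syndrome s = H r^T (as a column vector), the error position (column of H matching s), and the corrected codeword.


s = (0, 0, 1, 0)^T, error position = 2, corrected codeword c = 101110101110111

Compute s = H r^T mod 2 one row at a time:
  s_1 = 0 + 1 + 1 + 1 + 0 + 1 + 1 + 1 = 6 ≡ 0 (mod 2).
  s_2 = 1 + 1 + 0 + 1 + 0 + 1 + 1 + 1 = 6 ≡ 0 (mod 2).
  s_3 = 1 + 1 + 0 + 1 + 1 + 1 + 1 + 1 = 7 ≡ 1 (mod 2).
  s_4 = 1 + 1 + 1 + 1 + 1 + 1 + 1 + 1 = 8 ≡ 0 (mod 2).
s = (0, 0, 1, 0)^T — this equals column 2 of H (binary 0010), so error is at position 2.
Correct: flip bit 2 of r = 111110101110111 to get c = 101110101110111.


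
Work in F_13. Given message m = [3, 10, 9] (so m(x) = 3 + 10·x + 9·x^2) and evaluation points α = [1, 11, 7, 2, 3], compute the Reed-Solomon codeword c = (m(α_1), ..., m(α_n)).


c = [9, 6, 7, 7, 10]

Message polynomial: m(x) = 3 + 10·x + 9·x^2 (mod 13).
For each evaluation point α_i, compute m(α_i) mod 13:
  α_1 = 1: Horner steps 9 → 6 → 9, so m(1) = 9.
  α_2 = 11: Horner steps 9 → 5 → 6, so m(11) = 6.
  α_3 = 7: Horner steps 9 → 8 → 7, so m(7) = 7.
  α_4 = 2: Horner steps 9 → 2 → 7, so m(2) = 7.
  α_5 = 3: Horner steps 9 → 11 → 10, so m(3) = 10.
Codeword c = [9, 6, 7, 7, 10] ∈ F_13^5.


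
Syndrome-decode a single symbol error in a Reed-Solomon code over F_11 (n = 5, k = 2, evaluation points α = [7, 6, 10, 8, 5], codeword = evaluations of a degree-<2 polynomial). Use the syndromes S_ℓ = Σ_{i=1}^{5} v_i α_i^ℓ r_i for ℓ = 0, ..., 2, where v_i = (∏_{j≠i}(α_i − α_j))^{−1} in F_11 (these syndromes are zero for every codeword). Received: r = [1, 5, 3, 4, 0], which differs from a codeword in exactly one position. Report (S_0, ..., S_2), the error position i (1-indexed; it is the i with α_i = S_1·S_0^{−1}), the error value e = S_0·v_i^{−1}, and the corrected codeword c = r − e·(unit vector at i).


S = (4, 6, 9), error at position 1, error magnitude e = 2, c = [10, 5, 3, 4, 0].

Step 1: column multipliers v_i = (∏_{j≠i}(α_i − α_j))^{−1} mod 11.
  i = 1 (α = 7): (7−6)(7−10)(7−8)(7−5) = 1·(−3)·(−1)·2 = 6 ≡ 6, so v_1 = 6^{−1} = 2 (mod 11).
  i = 2 (α = 6): (6−7)(6−10)(6−8)(6−5) = (−1)·(−4)·(−2)·1 = −8 ≡ 3, so v_2 = 3^{−1} = 4 (mod 11).
  i = 3 (α = 10): (10−7)(10−6)(10−8)(10−5) = 3·4·2·5 = 120 ≡ 10, so v_3 = 10^{−1} = 10 (mod 11).
  i = 4 (α = 8): (8−7)(8−6)(8−10)(8−5) = 1·2·(−2)·3 = −12 ≡ 10, so v_4 = 10^{−1} = 10 (mod 11).
  i = 5 (α = 5): (5−7)(5−6)(5−10)(5−8) = (−2)·(−1)·(−5)·(−3) = 30 ≡ 8, so v_5 = 8^{−1} = 7 (mod 11).
  v = [2, 4, 10, 10, 7].
Step 2: syndromes of r = [1, 5, 3, 4, 0] (all sums mod 11).
  S_0 = Σ v_i r_i = 2·1 + 4·5 + 10·3 + 10·4 + 7·0 = 92 ≡ 4.
  S_1 = Σ v_i α_i r_i = 2·7·1 + 4·6·5 + 10·10·3 + 10·8·4 + 7·5·0 = 754 ≡ 6.
  α_i^2 mod 11 = [5, 3, 1, 9, 3].
  S_2 = Σ v_i α_i^2 r_i = 2·5·1 + 4·3·5 + 10·1·3 + 10·9·4 + 7·3·0 = 460 ≡ 9.
  S = (4, 6, 9) ≠ 0, so r is not a codeword (an error is present).
Step 3: locate the error. For a single error e at position i, S_ℓ = v_i·e·α_i^ℓ, so α_err = S_1/S_0.
  S_0^{−1} = 4^{−1} = 3 (mod 11), so α_err = 6·3 = 18 ≡ 7 = α_1. Error position i = 1.
  Consistency check: S_2/S_1 = 9·2 = 18 ≡ 7 = α_err ✓ (single-error assumption holds).
Step 4: error magnitude e = S_0/v_1 = S_0·∏_{j≠1}(α_1 − α_j) = 4·6 = 24 ≡ 2 (mod 11).
Step 5: correct position 1: c_1 = r_1 − e = 1 − 2 ≡ 10 (mod 11). Hence c = [10, 5, 3, 4, 0].
  Check: interpolating c through the α_i gives m(x) = 8 + 5·x (degree < 2) with m(α_i) = c_i for every i, so c is indeed a codeword.


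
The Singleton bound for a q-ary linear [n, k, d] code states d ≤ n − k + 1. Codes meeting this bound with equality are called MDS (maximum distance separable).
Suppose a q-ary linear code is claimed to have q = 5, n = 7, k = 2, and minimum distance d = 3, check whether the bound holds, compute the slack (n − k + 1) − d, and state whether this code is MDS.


Singleton RHS = n − k + 1 = 6, slack = 3, bound satisfied, not MDS.

Singleton bound: d ≤ n − k + 1.
Here n = 7, k = 2, so n − k + 1 = 6.
Given d = 3, check d ≤ 6: YES.
Slack = (n − k + 1) − d = 3.
The code is NOT MDS (slack = 3 > 0).
Description: the claimed parameters are [7, 2, 3]_5; such a code would be non-MDS.


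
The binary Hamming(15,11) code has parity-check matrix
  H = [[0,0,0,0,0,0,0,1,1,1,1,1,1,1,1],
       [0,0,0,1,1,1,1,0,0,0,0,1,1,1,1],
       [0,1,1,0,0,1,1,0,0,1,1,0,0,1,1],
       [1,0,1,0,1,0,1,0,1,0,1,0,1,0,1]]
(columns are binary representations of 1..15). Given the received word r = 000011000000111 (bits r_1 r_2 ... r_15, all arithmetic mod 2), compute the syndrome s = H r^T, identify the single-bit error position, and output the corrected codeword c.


s = (1, 1, 1, 1)^T, error position = 15, corrected codeword c = 000011000000110

Compute s = H r^T mod 2 one row at a time:
  s_1 = 0 + 0 + 0 + 0 + 0 + 1 + 1 + 1 = 3 ≡ 1 (mod 2).
  s_2 = 0 + 1 + 1 + 0 + 0 + 1 + 1 + 1 = 5 ≡ 1 (mod 2).
  s_3 = 0 + 0 + 1 + 0 + 0 + 0 + 1 + 1 = 3 ≡ 1 (mod 2).
  s_4 = 0 + 0 + 1 + 0 + 0 + 0 + 1 + 1 = 3 ≡ 1 (mod 2).
s = (1, 1, 1, 1)^T — this equals column 15 of H (binary 1111), so error is at position 15.
Correct: flip bit 15 of r = 000011000000111 to get c = 000011000000110.


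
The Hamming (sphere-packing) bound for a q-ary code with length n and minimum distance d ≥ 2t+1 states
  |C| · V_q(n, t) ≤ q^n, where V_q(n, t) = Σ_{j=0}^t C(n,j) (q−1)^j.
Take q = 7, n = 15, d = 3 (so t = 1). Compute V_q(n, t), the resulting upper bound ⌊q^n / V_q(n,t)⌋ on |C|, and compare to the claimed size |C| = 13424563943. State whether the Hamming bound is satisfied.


V_q(n, t) = 91, q^n = 4747561509943, Hamming bound = 52171005603, |C| = 13424563943 ≤ bound (satisfied).

Step 1: Compute V_q(n, t) = Σ_{j=0}^1 C(n, j) (q−1)^j.
  j = 0: C(15,0)·(6)^0 = 1·1 = 1.
  j = 1: C(15,1)·(6)^1 = 15·6 = 90.
  V_q(n, t) = 1 + 90 = 91.
Step 2: q^n = 7^15 = 4747561509943.
Step 3: Hamming bound ⌊q^n / V_q(n,t)⌋ = ⌊4747561509943/91⌋ = 52171005603.
Step 4: Compare |C| = 13424563943 to 52171005603: satisfied.
The claimed |C| lies below the Hamming bound.


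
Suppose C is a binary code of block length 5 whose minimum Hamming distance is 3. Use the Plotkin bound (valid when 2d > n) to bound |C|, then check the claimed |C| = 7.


Plotkin bound M ≤ 6; given |C| = 7 > bound (violated).

Check applicability: 2d = 6, n = 5.
2d − n = 1 > 0, so Plotkin applies.
Compute d/(2d−n) = 3/1 ≈ 3.0000.
⌊d/(2d−n)⌋ = 3.
Plotkin bound: M ≤ 2·3 = 6.
Given |C| = 7, check: VIOLATED.
This |C| is above the Plotkin bound, so no binary code with n = 5, d = 3 and 7 codewords exists.


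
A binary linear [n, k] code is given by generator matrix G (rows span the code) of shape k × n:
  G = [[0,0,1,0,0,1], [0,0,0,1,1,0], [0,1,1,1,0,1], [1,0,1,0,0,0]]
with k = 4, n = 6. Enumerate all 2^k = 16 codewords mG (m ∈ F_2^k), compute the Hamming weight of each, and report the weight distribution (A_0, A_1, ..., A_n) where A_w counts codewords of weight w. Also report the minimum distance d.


Weight distribution: A_0 = 1, A_2 = 6, A_4 = 9. Minimum distance d = 2.

Enumerate all 2^4 = 16 messages m ∈ F_2^4.
For each, compute codeword c = mG in F_2^6, then tally its weight.
  m = 0000 → c = 000000, weight = 0.
  m = 1000 → c = 001001, weight = 2.
  m = 0100 → c = 000110, weight = 2.
  m = 1100 → c = 001111, weight = 4.
  m = 0010 → c = 011101, weight = 4.
  m = 1010 → c = 010100, weight = 2.
  m = 0110 → c = 011011, weight = 4.
  m = 1110 → c = 010010, weight = 2.
  m = 0001 → c = 101000, weight = 2.
  m = 1001 → c = 100001, weight = 2.
  m = 0101 → c = 101110, weight = 4.
  m = 1101 → c = 100111, weight = 4.
  m = 0011 → c = 110101, weight = 4.
  m = 1011 → c = 111100, weight = 4.
  m = 0111 → c = 110011, weight = 4.
  m = 1111 → c = 111010, weight = 4.
Tally weights:
  weight 0: 1 codewords.
  weight 2: 6 codewords.
  weight 4: 9 codewords.
Minimum distance d = smallest w > 0 with A_w > 0 = 2.
Sanity: Σ A_w = 16 = 2^4 = 16 ✓.


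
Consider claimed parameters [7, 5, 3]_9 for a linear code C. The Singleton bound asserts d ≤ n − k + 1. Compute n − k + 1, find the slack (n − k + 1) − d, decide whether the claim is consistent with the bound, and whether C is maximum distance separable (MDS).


Singleton RHS = n − k + 1 = 3, slack = 0, bound satisfied, MDS.

Singleton bound: d ≤ n − k + 1.
Here n = 7, k = 5, so n − k + 1 = 3.
Given d = 3, check d ≤ 3: YES.
Slack = (n − k + 1) − d = 0.
The code is MDS (slack = 0).
Description: the claimed parameters are [7, 5, 3]_9; such a code would be MDS (meets Singleton bound).


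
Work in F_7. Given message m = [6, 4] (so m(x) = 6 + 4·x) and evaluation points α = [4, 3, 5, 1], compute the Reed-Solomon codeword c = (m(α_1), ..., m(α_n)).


c = [1, 4, 5, 3]

Message polynomial: m(x) = 6 + 4·x (mod 7).
For each evaluation point α_i, compute m(α_i) mod 7:
  α_1 = 4: Horner steps 4 → 1, so m(4) = 1.
  α_2 = 3: Horner steps 4 → 4, so m(3) = 4.
  α_3 = 5: Horner steps 4 → 5, so m(5) = 5.
  α_4 = 1: Horner steps 4 → 3, so m(1) = 3.
Codeword c = [1, 4, 5, 3] ∈ F_7^4.


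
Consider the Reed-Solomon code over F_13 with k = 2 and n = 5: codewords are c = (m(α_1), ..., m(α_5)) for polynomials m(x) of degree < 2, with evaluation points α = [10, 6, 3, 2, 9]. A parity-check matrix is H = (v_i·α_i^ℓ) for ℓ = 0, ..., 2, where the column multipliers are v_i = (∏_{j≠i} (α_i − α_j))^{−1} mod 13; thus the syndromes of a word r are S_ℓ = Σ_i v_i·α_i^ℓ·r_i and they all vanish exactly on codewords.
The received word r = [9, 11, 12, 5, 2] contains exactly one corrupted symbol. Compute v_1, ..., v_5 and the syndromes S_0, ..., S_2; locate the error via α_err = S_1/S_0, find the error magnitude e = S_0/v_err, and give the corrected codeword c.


S = (4, 11, 1), error at position 2, error magnitude e = 4, c = [9, 7, 12, 5, 2].

Step 1: column multipliers v_i = (∏_{j≠i}(α_i − α_j))^{−1} mod 13.
  i = 1 (α = 10): (10−6)(10−3)(10−2)(10−9) = 4·7·8·1 = 224 ≡ 3, so v_1 = 3^{−1} = 9 (mod 13).
  i = 2 (α = 6): (6−10)(6−3)(6−2)(6−9) = (−4)·3·4·(−3) = 144 ≡ 1, so v_2 = 1^{−1} = 1 (mod 13).
  i = 3 (α = 3): (3−10)(3−6)(3−2)(3−9) = (−7)·(−3)·1·(−6) = −126 ≡ 4, so v_3 = 4^{−1} = 10 (mod 13).
  i = 4 (α = 2): (2−10)(2−6)(2−3)(2−9) = (−8)·(−4)·(−1)·(−7) = 224 ≡ 3, so v_4 = 3^{−1} = 9 (mod 13).
  i = 5 (α = 9): (9−10)(9−6)(9−3)(9−2) = (−1)·3·6·7 = −126 ≡ 4, so v_5 = 4^{−1} = 10 (mod 13).
  v = [9, 1, 10, 9, 10].
Step 2: syndromes of r = [9, 11, 12, 5, 2] (all sums mod 13).
  S_0 = Σ v_i r_i = 9·9 + 1·11 + 10·12 + 9·5 + 10·2 = 277 ≡ 4.
  S_1 = Σ v_i α_i r_i = 9·10·9 + 1·6·11 + 10·3·12 + 9·2·5 + 10·9·2 = 1506 ≡ 11.
  α_i^2 mod 13 = [9, 10, 9, 4, 3].
  S_2 = Σ v_i α_i^2 r_i = 9·9·9 + 1·10·11 + 10·9·12 + 9·4·5 + 10·3·2 = 2159 ≡ 1.
  S = (4, 11, 1) ≠ 0, so r is not a codeword (an error is present).
Step 3: locate the error. For a single error e at position i, S_ℓ = v_i·e·α_i^ℓ, so α_err = S_1/S_0.
  S_0^{−1} = 4^{−1} = 10 (mod 13), so α_err = 11·10 = 110 ≡ 6 = α_2. Error position i = 2.
  Consistency check: S_2/S_1 = 1·6 = 6 ≡ 6 = α_err ✓ (single-error assumption holds).
Step 4: error magnitude e = S_0/v_2 = S_0·∏_{j≠2}(α_2 − α_j) = 4·1 = 4 ≡ 4 (mod 13).
Step 5: correct position 2: c_2 = r_2 − e = 11 − 4 ≡ 7 (mod 13). Hence c = [9, 7, 12, 5, 2].
  Check: interpolating c through the α_i gives m(x) = 4 + 7·x (degree < 2) with m(α_i) = c_i for every i, so c is indeed a codeword.


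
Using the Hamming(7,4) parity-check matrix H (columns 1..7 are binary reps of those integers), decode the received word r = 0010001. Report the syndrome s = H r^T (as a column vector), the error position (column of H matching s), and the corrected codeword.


s = (1, 0, 0)^T, error position = 4, corrected codeword c = 0011001

Compute s = H r^T mod 2 one row at a time:
  s_1 = 0 + 0 + 0 + 1 = 1 ≡ 1 (mod 2).
  s_2 = 0 + 1 + 0 + 1 = 2 ≡ 0 (mod 2).
  s_3 = 0 + 1 + 0 + 1 = 2 ≡ 0 (mod 2).
s = (1, 0, 0)^T — this equals column 4 of H (binary 100), so error is at position 4.
Correct: flip bit 4 of r = 0010001 to get c = 0011001.


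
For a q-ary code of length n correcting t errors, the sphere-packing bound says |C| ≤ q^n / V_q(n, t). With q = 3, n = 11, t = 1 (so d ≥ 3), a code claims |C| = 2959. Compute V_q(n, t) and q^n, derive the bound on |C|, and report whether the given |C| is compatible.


V_q(n, t) = 23, q^n = 177147, Hamming bound = 7702, |C| = 2959 ≤ bound (satisfied).

Step 1: Compute V_q(n, t) = Σ_{j=0}^1 C(n, j) (q−1)^j.
  j = 0: C(11,0)·(2)^0 = 1·1 = 1.
  j = 1: C(11,1)·(2)^1 = 11·2 = 22.
  V_q(n, t) = 1 + 22 = 23.
Step 2: q^n = 3^11 = 177147.
Step 3: Hamming bound ⌊q^n / V_q(n,t)⌋ = ⌊177147/23⌋ = 7702.
Step 4: Compare |C| = 2959 to 7702: satisfied.
The claimed |C| lies below the Hamming bound.


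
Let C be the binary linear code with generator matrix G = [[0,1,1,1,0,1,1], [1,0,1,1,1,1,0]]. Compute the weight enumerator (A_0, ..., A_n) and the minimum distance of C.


Weight distribution: A_0 = 1, A_4 = 1, A_5 = 2. Minimum distance d = 4.

Enumerate all 2^2 = 4 messages m ∈ F_2^2.
For each, compute codeword c = mG in F_2^7, then tally its weight.
  m = 00 → c = 0000000, weight = 0.
  m = 10 → c = 0111011, weight = 5.
  m = 01 → c = 1011110, weight = 5.
  m = 11 → c = 1100101, weight = 4.
Tally weights:
  weight 0: 1 codewords.
  weight 4: 1 codewords.
  weight 5: 2 codewords.
Minimum distance d = smallest w > 0 with A_w > 0 = 4.
Sanity: Σ A_w = 4 = 2^2 = 4 ✓.


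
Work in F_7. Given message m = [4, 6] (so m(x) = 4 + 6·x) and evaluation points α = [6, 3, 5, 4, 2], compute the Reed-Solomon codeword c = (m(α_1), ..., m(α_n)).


c = [5, 1, 6, 0, 2]

Message polynomial: m(x) = 4 + 6·x (mod 7).
For each evaluation point α_i, compute m(α_i) mod 7:
  α_1 = 6: Horner steps 6 → 5, so m(6) = 5.
  α_2 = 3: Horner steps 6 → 1, so m(3) = 1.
  α_3 = 5: Horner steps 6 → 6, so m(5) = 6.
  α_4 = 4: Horner steps 6 → 0, so m(4) = 0.
  α_5 = 2: Horner steps 6 → 2, so m(2) = 2.
Codeword c = [5, 1, 6, 0, 2] ∈ F_7^5.


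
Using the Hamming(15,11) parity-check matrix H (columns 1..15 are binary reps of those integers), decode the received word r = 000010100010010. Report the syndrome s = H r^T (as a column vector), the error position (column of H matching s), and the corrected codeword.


s = (0, 1, 1, 1)^T, error position = 7, corrected codeword c = 000010000010010

Compute s = H r^T mod 2 one row at a time:
  s_1 = 0 + 0 + 0 + 1 + 0 + 0 + 1 + 0 = 2 ≡ 0 (mod 2).
  s_2 = 0 + 1 + 0 + 1 + 0 + 0 + 1 + 0 = 3 ≡ 1 (mod 2).
  s_3 = 0 + 0 + 0 + 1 + 0 + 1 + 1 + 0 = 3 ≡ 1 (mod 2).
  s_4 = 0 + 0 + 1 + 1 + 0 + 1 + 0 + 0 = 3 ≡ 1 (mod 2).
s = (0, 1, 1, 1)^T — this equals column 7 of H (binary 0111), so error is at position 7.
Correct: flip bit 7 of r = 000010100010010 to get c = 000010000010010.


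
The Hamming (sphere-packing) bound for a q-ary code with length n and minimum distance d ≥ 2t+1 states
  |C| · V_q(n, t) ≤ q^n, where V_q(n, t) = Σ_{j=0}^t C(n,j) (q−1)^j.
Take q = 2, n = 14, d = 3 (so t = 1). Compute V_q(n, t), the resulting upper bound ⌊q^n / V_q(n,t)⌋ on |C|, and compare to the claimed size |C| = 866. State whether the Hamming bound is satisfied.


V_q(n, t) = 15, q^n = 16384, Hamming bound = 1092, |C| = 866 ≤ bound (satisfied).

Step 1: Compute V_q(n, t) = Σ_{j=0}^1 C(n, j) (q−1)^j.
  j = 0: C(14,0)·(1)^0 = 1·1 = 1.
  j = 1: C(14,1)·(1)^1 = 14·1 = 14.
  V_q(n, t) = 1 + 14 = 15.
Step 2: q^n = 2^14 = 16384.
Step 3: Hamming bound ⌊q^n / V_q(n,t)⌋ = ⌊16384/15⌋ = 1092.
Step 4: Compare |C| = 866 to 1092: satisfied.
The claimed |C| lies below the Hamming bound.


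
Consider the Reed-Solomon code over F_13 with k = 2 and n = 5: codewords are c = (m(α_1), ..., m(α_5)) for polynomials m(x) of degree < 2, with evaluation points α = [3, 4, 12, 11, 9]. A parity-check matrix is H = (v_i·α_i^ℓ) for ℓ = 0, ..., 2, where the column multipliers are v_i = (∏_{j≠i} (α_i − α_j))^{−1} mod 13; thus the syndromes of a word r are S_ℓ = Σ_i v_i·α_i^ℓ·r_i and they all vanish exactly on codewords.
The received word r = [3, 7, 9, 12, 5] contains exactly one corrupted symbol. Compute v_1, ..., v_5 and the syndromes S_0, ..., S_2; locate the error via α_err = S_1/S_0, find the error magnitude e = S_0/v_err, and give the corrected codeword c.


S = (2, 6, 5), error at position 1, error magnitude e = 6, c = [10, 7, 9, 12, 5].

Step 1: column multipliers v_i = (∏_{j≠i}(α_i − α_j))^{−1} mod 13.
  i = 1 (α = 3): (3−4)(3−12)(3−11)(3−9) = (−1)·(−9)·(−8)·(−6) = 432 ≡ 3, so v_1 = 3^{−1} = 9 (mod 13).
  i = 2 (α = 4): (4−3)(4−12)(4−11)(4−9) = 1·(−8)·(−7)·(−5) = −280 ≡ 6, so v_2 = 6^{−1} = 11 (mod 13).
  i = 3 (α = 12): (12−3)(12−4)(12−11)(12−9) = 9·8·1·3 = 216 ≡ 8, so v_3 = 8^{−1} = 5 (mod 13).
  i = 4 (α = 11): (11−3)(11−4)(11−12)(11−9) = 8·7·(−1)·2 = −112 ≡ 5, so v_4 = 5^{−1} = 8 (mod 13).
  i = 5 (α = 9): (9−3)(9−4)(9−12)(9−11) = 6·5·(−3)·(−2) = 180 ≡ 11, so v_5 = 11^{−1} = 6 (mod 13).
  v = [9, 11, 5, 8, 6].
Step 2: syndromes of r = [3, 7, 9, 12, 5] (all sums mod 13).
  S_0 = Σ v_i r_i = 9·3 + 11·7 + 5·9 + 8·12 + 6·5 = 275 ≡ 2.
  S_1 = Σ v_i α_i r_i = 9·3·3 + 11·4·7 + 5·12·9 + 8·11·12 + 6·9·5 = 2255 ≡ 6.
  α_i^2 mod 13 = [9, 3, 1, 4, 3].
  S_2 = Σ v_i α_i^2 r_i = 9·9·3 + 11·3·7 + 5·1·9 + 8·4·12 + 6·3·5 = 993 ≡ 5.
  S = (2, 6, 5) ≠ 0, so r is not a codeword (an error is present).
Step 3: locate the error. For a single error e at position i, S_ℓ = v_i·e·α_i^ℓ, so α_err = S_1/S_0.
  S_0^{−1} = 2^{−1} = 7 (mod 13), so α_err = 6·7 = 42 ≡ 3 = α_1. Error position i = 1.
  Consistency check: S_2/S_1 = 5·11 = 55 ≡ 3 = α_err ✓ (single-error assumption holds).
Step 4: error magnitude e = S_0/v_1 = S_0·∏_{j≠1}(α_1 − α_j) = 2·3 = 6 ≡ 6 (mod 13).
Step 5: correct position 1: c_1 = r_1 − e = 3 − 6 ≡ 10 (mod 13). Hence c = [10, 7, 9, 12, 5].
  Check: interpolating c through the α_i gives m(x) = 6 + 10·x (degree < 2) with m(α_i) = c_i for every i, so c is indeed a codeword.


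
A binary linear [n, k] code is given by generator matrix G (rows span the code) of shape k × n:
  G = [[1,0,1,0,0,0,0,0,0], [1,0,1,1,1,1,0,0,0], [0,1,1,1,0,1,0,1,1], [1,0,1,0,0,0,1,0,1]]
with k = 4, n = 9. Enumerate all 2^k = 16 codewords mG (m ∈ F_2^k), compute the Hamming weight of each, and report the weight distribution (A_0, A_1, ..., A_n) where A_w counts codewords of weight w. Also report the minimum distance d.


Weight distribution: A_0 = 1, A_2 = 2, A_3 = 1, A_4 = 1, A_5 = 6, A_6 = 4, A_7 = 1. Minimum distance d = 2.

Enumerate all 2^4 = 16 messages m ∈ F_2^4.
For each, compute codeword c = mG in F_2^9, then tally its weight.
  m = 0000 → c = 000000000, weight = 0.
  m = 1000 → c = 101000000, weight = 2.
  m = 0100 → c = 101111000, weight = 5.
  m = 1100 → c = 000111000, weight = 3.
  m = 0010 → c = 011101011, weight = 6.
  m = 1010 → c = 110101011, weight = 6.
  m = 0110 → c = 110010011, weight = 5.
  m = 1110 → c = 011010011, weight = 5.
  m = 0001 → c = 101000101, weight = 4.
  m = 1001 → c = 000000101, weight = 2.
  m = 0101 → c = 000111101, weight = 5.
  m = 1101 → c = 101111101, weight = 7.
  m = 0011 → c = 110101110, weight = 6.
  m = 1011 → c = 011101110, weight = 6.
  m = 0111 → c = 011010110, weight = 5.
  m = 1111 → c = 110010110, weight = 5.
Tally weights:
  weight 0: 1 codewords.
  weight 2: 2 codewords.
  weight 3: 1 codewords.
  weight 4: 1 codewords.
  weight 5: 6 codewords.
  weight 6: 4 codewords.
  weight 7: 1 codewords.
Minimum distance d = smallest w > 0 with A_w > 0 = 2.
Sanity: Σ A_w = 16 = 2^4 = 16 ✓.


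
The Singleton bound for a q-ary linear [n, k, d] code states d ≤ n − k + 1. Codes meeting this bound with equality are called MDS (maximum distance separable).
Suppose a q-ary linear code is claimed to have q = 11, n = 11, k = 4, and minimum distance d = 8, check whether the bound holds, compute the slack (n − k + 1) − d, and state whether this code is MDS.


Singleton RHS = n − k + 1 = 8, slack = 0, bound satisfied, MDS.

Singleton bound: d ≤ n − k + 1.
Here n = 11, k = 4, so n − k + 1 = 8.
Given d = 8, check d ≤ 8: YES.
Slack = (n − k + 1) − d = 0.
The code is MDS (slack = 0).
Description: the claimed parameters are [11, 4, 8]_11; such a code would be MDS (meets Singleton bound).


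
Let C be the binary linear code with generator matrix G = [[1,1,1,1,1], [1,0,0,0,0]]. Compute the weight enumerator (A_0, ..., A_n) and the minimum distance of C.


Weight distribution: A_0 = 1, A_1 = 1, A_4 = 1, A_5 = 1. Minimum distance d = 1.

Enumerate all 2^2 = 4 messages m ∈ F_2^2.
For each, compute codeword c = mG in F_2^5, then tally its weight.
  m = 00 → c = 00000, weight = 0.
  m = 10 → c = 11111, weight = 5.
  m = 01 → c = 10000, weight = 1.
  m = 11 → c = 01111, weight = 4.
Tally weights:
  weight 0: 1 codewords.
  weight 1: 1 codewords.
  weight 4: 1 codewords.
  weight 5: 1 codewords.
Minimum distance d = smallest w > 0 with A_w > 0 = 1.
Sanity: Σ A_w = 4 = 2^2 = 4 ✓.


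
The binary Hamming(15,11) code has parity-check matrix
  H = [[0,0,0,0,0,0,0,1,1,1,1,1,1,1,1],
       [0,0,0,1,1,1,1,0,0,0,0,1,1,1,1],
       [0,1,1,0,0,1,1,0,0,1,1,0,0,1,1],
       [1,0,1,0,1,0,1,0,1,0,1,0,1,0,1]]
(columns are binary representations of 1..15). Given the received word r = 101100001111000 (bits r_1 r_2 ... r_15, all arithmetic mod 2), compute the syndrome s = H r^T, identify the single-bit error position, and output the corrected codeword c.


s = (0, 0, 1, 0)^T, error position = 2, corrected codeword c = 111100001111000

Compute s = H r^T mod 2 one row at a time:
  s_1 = 0 + 1 + 1 + 1 + 1 + 0 + 0 + 0 = 4 ≡ 0 (mod 2).
  s_2 = 1 + 0 + 0 + 0 + 1 + 0 + 0 + 0 = 2 ≡ 0 (mod 2).
  s_3 = 0 + 1 + 0 + 0 + 1 + 1 + 0 + 0 = 3 ≡ 1 (mod 2).
  s_4 = 1 + 1 + 0 + 0 + 1 + 1 + 0 + 0 = 4 ≡ 0 (mod 2).
s = (0, 0, 1, 0)^T — this equals column 2 of H (binary 0010), so error is at position 2.
Correct: flip bit 2 of r = 101100001111000 to get c = 111100001111000.
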